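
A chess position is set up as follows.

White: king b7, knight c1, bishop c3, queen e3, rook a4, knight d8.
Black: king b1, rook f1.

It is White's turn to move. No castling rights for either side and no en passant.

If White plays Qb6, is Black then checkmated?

After Qb6: black king on b1; in check: yes, from the white queen on b6.
Black has 2 legal replies: Kc2, Kxc1.
In check but a legal move exists → not checkmate.

no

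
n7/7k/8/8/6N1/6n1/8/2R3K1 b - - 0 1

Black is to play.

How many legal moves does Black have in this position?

12

Black to move; king on h7.
In check: no.
Legal moves: Nc7, Nb6, Kh8, Kg8, Kg7, Kg6, Nh5, Nf5, Ne4, Ne2+, Nh1, Nf1.
Count: 12.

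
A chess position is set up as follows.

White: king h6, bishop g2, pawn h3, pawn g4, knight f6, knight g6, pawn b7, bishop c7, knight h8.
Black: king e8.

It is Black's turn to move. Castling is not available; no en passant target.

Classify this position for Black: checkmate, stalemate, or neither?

checkmate

Black to move; black king on e8.
In check: yes, from the white knight on f6.
King squares — d7: attacked by Nf6; e7: attacked by Ng6; f7: attacked by Nh8; d8: attacked by Bc7; f8: attacked by Ng6.
Legal moves for Black: none.
In check with no legal moves → checkmate.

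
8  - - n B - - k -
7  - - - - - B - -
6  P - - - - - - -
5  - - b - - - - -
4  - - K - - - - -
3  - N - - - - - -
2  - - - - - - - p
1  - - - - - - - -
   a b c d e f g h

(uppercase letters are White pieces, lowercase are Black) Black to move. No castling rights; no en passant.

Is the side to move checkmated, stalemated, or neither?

neither

Black to move; black king on g8.
In check: yes, from the white bishop on f7.
Legal moves for Black: Kh8, Kf8, Kh7, Kg7, Kxf7.
Black is in check but has 5 legal moves → neither.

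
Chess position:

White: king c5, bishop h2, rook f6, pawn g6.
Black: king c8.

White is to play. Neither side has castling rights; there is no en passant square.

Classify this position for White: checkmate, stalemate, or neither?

White to move; white king on c5.
In check: no.
Legal moves for White include: Rf8+, Rf7, Re6, Rd6, Rc6+, Rb6, Ra6, Rf5, Rf4, Rf3, Rf2, Rf1, Kd6, Kc6, Kb6, Kd5, Kb5, Kd4, ... (list truncated; more exist).
White has legal moves and is not in check → neither.

neither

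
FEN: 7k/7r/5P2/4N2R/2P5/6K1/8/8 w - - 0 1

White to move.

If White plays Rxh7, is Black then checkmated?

After Rxh7: black king on h8; in check: yes, from the white rook on h7.
Black has 2 legal replies: Kg8, Kxh7.
In check but a legal move exists → not checkmate.

no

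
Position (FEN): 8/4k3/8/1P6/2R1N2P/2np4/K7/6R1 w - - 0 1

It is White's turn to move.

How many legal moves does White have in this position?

White to move; king on a2.
In check: yes, from the black knight on c3.
Legal moves: Kb3, Ka3, Kb2, Ka1, Nxc3, Rxc3.
Count: 6.

6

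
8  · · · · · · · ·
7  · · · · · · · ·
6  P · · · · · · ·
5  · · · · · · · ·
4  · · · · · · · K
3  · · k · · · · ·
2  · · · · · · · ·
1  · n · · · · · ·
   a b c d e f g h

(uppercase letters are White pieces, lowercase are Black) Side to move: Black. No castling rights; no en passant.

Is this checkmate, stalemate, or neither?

neither

Black to move; black king on c3.
In check: no.
Legal moves for Black: Kd4, Kc4, Kb4, Kd3, Kb3, Kd2, Kc2, Kb2, Na3, Nd2.
Black has 10 legal moves and is not in check → neither.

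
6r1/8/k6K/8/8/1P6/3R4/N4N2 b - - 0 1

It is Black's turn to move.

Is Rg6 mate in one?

no

After Rg6: white king on h6; in check: yes, from the black rook on g6.
White has 3 legal replies: Kh7, Kxg6, Kh5.
In check but a legal move exists → not checkmate.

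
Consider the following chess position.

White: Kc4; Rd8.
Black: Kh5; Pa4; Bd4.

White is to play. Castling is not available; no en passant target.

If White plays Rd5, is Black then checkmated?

After Rd5: black king on h5; in check: yes, from the white rook on d5.
Black has 5 legal replies: Kh6, Kg6, Kh4, Kg4, Be5.
In check but a legal move exists → not checkmate.

no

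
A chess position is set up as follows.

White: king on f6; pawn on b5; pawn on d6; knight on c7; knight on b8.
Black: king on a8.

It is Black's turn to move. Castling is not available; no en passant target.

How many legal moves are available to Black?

3

Black to move; king on a8.
In check: yes, from the white knight on c7.
Legal moves: Kxb8, Kb7, Ka7.
Count: 3.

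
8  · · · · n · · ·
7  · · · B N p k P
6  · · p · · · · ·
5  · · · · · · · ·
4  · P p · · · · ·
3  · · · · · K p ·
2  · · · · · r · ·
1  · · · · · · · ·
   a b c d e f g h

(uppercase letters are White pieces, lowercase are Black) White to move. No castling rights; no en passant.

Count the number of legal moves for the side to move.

4

White to move; king on f3.
In check: yes, from the black rook on f2.
Legal moves: Kg4, Ke4, Kxg3, Ke3.
Count: 4.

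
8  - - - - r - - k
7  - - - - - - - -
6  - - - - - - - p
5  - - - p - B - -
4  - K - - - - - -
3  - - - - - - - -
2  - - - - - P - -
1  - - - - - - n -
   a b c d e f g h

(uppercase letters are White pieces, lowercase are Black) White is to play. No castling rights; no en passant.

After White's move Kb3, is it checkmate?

After Kb3: black king on h8; in check: no.
Black is not in check, so this cannot be checkmate.

no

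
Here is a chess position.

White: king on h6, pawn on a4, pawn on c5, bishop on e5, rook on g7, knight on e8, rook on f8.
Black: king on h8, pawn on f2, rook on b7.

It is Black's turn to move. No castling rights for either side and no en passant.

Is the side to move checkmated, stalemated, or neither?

checkmate

Black to move; black king on h8.
In check: yes, from the white rook on f8.
King squares — g7: attacked by Be5; h7: attacked by Kh6; g8: attacked by Rg7.
Legal moves for Black: none.
In check with no legal moves → checkmate.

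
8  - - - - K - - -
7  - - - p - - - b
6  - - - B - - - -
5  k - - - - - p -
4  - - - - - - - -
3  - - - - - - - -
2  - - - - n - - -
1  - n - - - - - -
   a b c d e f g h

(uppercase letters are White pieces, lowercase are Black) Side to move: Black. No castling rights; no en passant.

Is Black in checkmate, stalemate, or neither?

neither

Black to move; black king on a5.
In check: no.
Legal moves for Black include: Bg8, Bg6+, Bf5, Be4, Bd3, Bc2, Kb6, Ka6, Kb5, Ka4, Nf4, Nd4, Ng3, Nec3, Ng1, Nc1, Nbc3, Na3, ... (list truncated; more exist).
Black has legal moves and is not in check → neither.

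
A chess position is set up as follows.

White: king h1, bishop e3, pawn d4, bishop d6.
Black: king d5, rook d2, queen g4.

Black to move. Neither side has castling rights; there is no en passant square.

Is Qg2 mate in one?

yes

After Qg2: white king on h1; in check: yes, from the black queen on g2.
King squares — g1: attacked by Qg2; g2: attacked by Rd2; h2: attacked by Qg2.
White has no legal moves → checkmate.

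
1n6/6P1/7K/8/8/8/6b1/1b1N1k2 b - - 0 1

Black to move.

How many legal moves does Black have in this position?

Black to move; king on f1.
In check: no.
Legal moves: Nd7, Nc6, Na6, Ba8, Bb7, Bc6, Bd5, Bge4, Bh3, Bf3, Bh1, Ke2, Kg1, Ke1, Bh7, Bg6, Bf5, Bbe4, Bd3, Bc2, Ba2.
Count: 21.

21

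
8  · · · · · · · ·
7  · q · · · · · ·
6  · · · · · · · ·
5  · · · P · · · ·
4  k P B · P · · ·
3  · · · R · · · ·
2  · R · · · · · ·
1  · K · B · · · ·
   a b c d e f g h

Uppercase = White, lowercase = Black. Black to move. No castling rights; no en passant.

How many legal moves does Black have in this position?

0

Black to move; king on a4.
In check: yes, from the white bishop on d1.
Legal moves: none.
Count: 0.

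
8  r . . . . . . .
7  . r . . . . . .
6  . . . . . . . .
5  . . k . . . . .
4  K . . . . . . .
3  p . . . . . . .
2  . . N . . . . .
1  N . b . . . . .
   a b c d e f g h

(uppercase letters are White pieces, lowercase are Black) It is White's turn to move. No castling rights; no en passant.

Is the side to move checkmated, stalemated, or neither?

checkmate

White to move; white king on a4.
In check: yes, from the black rook on a8.
King squares — a3: attacked by Bc1; b3: attacked by Rb7; b4: attacked by Kc5; a5: attacked by Ra8; b5: attacked by Kc5.
Legal moves for White: none.
In check with no legal moves → checkmate.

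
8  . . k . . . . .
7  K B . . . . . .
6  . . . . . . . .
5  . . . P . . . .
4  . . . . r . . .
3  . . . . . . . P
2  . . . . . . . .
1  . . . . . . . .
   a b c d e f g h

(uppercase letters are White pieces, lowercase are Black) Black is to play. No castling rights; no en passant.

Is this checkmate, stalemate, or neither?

neither

Black to move; black king on c8.
In check: yes, from the white bishop on b7.
King squares — b7: attacked by Ka7; c7: available; d7: available; b8: attacked by Ka7; d8: available.
Legal moves for Black: Kd8, Kd7, Kc7.
Black is in check but has 3 legal moves → neither.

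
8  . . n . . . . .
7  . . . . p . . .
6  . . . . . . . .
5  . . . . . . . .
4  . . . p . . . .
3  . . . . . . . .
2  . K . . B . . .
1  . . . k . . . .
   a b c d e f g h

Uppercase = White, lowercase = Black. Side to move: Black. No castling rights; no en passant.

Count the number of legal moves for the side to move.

3

Black to move; king on d1.
In check: yes, from the white bishop on e2.
Legal moves: Kxe2, Kd2, Ke1.
Count: 3.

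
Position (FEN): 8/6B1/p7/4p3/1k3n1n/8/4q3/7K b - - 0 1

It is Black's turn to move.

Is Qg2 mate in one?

yes

After Qg2: white king on h1; in check: yes, from the black queen on g2.
King squares — g1: attacked by Qg2; g2: attacked by Nf4; h2: attacked by Qg2.
White has no legal moves → checkmate.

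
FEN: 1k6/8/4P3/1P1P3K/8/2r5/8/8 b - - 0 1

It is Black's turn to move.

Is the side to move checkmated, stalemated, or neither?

neither

Black to move; black king on b8.
In check: no.
Legal moves for Black include: Kc8, Ka8, Kc7, Kb7, Ka7, Rc8, Rc7, Rc6, Rc5, Rc4, Rh3+, Rg3, Rf3, Re3, Rd3, Rb3, Ra3, Rc2, ... (list truncated; more exist).
Black has legal moves and is not in check → neither.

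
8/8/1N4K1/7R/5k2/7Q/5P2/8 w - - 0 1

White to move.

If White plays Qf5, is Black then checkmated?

After Qf5: black king on f4; in check: yes, from the white queen on f5.
King squares — e3: attacked by Pf2; f3: attacked by Qf5; g3: attacked by Pf2; e4: attacked by Qf5; g4: attacked by Qf5; e5: attacked by Qf5; f5: attacked by Rh5; g5: attacked by Qf5.
Black has no legal moves → checkmate.

yes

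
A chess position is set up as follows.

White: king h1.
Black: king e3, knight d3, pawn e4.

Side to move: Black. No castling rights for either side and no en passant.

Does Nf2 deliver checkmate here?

no

After Nf2: white king on h1; in check: yes, from the black knight on f2.
White has 3 legal replies: Kh2, Kg2, Kg1.
In check but a legal move exists → not checkmate.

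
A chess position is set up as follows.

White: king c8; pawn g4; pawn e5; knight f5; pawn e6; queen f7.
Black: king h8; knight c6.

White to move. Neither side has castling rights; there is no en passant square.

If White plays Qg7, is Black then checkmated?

yes

After Qg7: black king on h8; in check: yes, from the white queen on g7.
King squares — g7: attacked by Nf5; h7: attacked by Qg7; g8: attacked by Qg7.
Black has no legal moves → checkmate.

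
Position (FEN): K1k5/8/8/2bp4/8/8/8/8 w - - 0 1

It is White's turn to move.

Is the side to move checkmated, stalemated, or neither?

White to move; white king on a8.
In check: no.
King squares — a7: attacked by Bc5; b7: attacked by Kc8; b8: attacked by Kc8.
Legal moves for White: none.
Not in check and no legal moves → stalemate.

stalemate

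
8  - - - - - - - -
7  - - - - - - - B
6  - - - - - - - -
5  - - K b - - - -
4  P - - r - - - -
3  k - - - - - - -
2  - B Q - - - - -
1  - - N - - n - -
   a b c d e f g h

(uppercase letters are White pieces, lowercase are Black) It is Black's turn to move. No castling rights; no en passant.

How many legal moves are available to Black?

0

Black to move; king on a3.
In check: yes, from the white bishop on b2.
Legal moves: none.
Count: 0.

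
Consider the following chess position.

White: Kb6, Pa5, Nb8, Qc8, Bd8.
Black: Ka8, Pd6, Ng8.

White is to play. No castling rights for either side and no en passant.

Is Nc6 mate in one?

yes

After Nc6: black king on a8; in check: yes, from the white queen on c8.
King squares — a7: attacked by Kb6; b7: attacked by Kb6; b8: attacked by Nc6.
Black has no legal moves → checkmate.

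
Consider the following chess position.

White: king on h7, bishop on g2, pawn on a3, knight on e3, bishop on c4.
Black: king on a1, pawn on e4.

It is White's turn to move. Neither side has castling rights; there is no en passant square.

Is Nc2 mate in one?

no

After Nc2: black king on a1; in check: yes, from the white knight on c2.
Black has 2 legal replies: Kb2, Kb1.
In check but a legal move exists → not checkmate.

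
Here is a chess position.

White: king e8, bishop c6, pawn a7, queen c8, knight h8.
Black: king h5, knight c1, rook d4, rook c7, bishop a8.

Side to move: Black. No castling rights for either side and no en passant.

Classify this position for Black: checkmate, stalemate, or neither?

neither

Black to move; black king on h5.
In check: no.
Legal moves for Black include: Bb7, Bxc6+, Rxc8+, Rh7, Rg7, Rf7, Re7+, Rcd7, Rb7, Rxa7, Rxc6, Kh6, Kg5, Kh4, Rd8+, Rdd7, Rd6, Rd5, ... (list truncated; more exist).
Black has legal moves and is not in check → neither.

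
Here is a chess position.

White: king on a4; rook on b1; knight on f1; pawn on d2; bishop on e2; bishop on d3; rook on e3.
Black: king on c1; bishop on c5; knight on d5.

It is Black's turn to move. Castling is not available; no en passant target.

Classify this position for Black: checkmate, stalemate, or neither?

checkmate

Black to move; black king on c1.
In check: yes, from the white rook on b1.
King squares — b1: attacked by Bd3; d1: attacked by Rb1; b2: attacked by Rb1; c2: attacked by Bd3; d2: attacked by Nf1.
Legal moves for Black: none.
In check with no legal moves → checkmate.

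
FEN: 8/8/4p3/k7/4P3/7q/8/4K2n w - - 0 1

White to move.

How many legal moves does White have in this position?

White to move; king on e1.
In check: no.
Legal moves: Ke2, Kd2, Kd1, e5.
Count: 4.

4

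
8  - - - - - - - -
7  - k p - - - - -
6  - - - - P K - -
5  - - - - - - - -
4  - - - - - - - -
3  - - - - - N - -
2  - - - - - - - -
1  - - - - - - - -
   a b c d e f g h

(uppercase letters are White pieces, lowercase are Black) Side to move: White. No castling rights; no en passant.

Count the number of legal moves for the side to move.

White to move; king on f6.
In check: no.
Legal moves: Kg7, Kf7, Ke7, Kg6, Kg5, Kf5, Ke5, Ng5, Ne5, Nh4, Nd4, Nh2, Nd2, Ng1, Ne1, e7.
Count: 16.

16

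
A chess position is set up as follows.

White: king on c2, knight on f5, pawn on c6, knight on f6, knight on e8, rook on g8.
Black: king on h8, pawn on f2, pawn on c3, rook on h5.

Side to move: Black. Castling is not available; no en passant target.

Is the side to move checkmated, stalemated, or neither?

checkmate

Black to move; black king on h8.
In check: yes, from the white rook on g8.
King squares — g7: attacked by Nf5; h7: attacked by Nf6; g8: attacked by Nf6.
Legal moves for Black: none.
In check with no legal moves → checkmate.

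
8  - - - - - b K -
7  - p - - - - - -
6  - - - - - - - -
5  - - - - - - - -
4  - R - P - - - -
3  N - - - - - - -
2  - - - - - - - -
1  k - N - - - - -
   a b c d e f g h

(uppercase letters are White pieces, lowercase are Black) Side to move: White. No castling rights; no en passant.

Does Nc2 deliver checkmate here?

yes

After Nc2: black king on a1; in check: yes, from the white knight on c2.
King squares — b1: attacked by Rb4; a2: attacked by Nc1; b2: attacked by Rb4.
Black has no legal moves → checkmate.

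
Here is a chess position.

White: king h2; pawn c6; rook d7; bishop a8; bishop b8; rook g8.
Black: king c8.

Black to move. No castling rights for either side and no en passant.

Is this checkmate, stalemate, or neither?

Black to move; black king on c8.
In check: yes, from the white rook on g8.
King squares — b7: attacked by Pc6; c7: attacked by Rd7; d7: attacked by Pc6; b8: attacked by Rg8; d8: attacked by Rd7.
Legal moves for Black: none.
In check with no legal moves → checkmate.

checkmate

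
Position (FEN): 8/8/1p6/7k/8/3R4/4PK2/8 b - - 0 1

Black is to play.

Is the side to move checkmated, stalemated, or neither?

neither

Black to move; black king on h5.
In check: no.
Legal moves for Black: Kh6, Kg6, Kg5, Kh4, Kg4, b5.
Black has 6 legal moves and is not in check → neither.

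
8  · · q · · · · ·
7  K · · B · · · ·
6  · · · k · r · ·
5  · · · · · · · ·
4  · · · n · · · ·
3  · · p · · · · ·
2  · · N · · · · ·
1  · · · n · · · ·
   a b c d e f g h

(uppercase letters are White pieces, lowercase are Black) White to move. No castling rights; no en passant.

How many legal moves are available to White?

16

White to move; king on a7.
In check: no.
Legal moves: Be8, Bxc8, Be6, Bc6, Bf5, Bb5, Bg4, Ba4, Bh3, Kb6, Nxd4, Nb4, Ne3, Na3, Ne1, Na1.
Count: 16.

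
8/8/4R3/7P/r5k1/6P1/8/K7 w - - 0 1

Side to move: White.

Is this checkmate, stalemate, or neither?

White to move; white king on a1.
In check: yes, from the black rook on a4.
Legal moves for White: Kb2, Kb1.
White is in check but has 2 legal moves → neither.

neither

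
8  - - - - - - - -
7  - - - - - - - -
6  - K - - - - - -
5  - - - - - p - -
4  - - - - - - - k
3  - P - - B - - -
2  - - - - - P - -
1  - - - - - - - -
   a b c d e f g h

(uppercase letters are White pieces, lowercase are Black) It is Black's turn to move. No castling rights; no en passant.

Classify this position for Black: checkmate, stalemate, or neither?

neither

Black to move; black king on h4.
In check: no.
Legal moves for Black: Kh5, Kg4, Kh3, f4.
Black has 4 legal moves and is not in check → neither.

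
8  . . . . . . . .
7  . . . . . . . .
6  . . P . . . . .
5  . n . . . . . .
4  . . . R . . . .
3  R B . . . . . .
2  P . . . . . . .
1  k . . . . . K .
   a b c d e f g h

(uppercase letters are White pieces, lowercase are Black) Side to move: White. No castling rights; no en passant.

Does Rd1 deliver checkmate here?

no

After Rd1: black king on a1; in check: yes, from the white rook on d1.
Black has 1 legal reply: Kb2.
In check but a legal move exists → not checkmate.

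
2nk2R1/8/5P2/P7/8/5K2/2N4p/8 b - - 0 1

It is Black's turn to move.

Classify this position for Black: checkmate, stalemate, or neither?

Black to move; black king on d8.
In check: yes, from the white rook on g8.
King squares — c7: available; d7: available; e7: attacked by Pf6; c8: own knight; e8: attacked by Rg8.
Legal moves for Black: Kd7, Kc7.
Black is in check but has 2 legal moves → neither.

neither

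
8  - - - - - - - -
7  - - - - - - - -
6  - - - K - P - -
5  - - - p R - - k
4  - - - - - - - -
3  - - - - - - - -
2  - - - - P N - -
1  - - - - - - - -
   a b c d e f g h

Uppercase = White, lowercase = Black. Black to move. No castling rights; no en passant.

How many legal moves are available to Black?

3

Black to move; king on h5.
In check: yes, from the white rook on e5.
Legal moves: Kh6, Kg6, Kh4.
Count: 3.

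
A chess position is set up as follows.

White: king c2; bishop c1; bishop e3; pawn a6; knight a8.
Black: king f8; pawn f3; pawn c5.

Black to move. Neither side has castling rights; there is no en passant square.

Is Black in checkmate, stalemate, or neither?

Black to move; black king on f8.
In check: no.
Legal moves for Black: Kg8, Ke8, Kg7, Kf7, Ke7, c4, f2.
Black has 7 legal moves and is not in check → neither.

neither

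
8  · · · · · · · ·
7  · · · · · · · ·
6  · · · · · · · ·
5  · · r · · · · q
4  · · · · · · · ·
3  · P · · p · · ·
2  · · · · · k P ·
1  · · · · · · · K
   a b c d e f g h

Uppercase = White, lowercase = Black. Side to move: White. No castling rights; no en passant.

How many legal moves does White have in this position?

0

White to move; king on h1.
In check: yes, from the black queen on h5.
Legal moves: none.
Count: 0.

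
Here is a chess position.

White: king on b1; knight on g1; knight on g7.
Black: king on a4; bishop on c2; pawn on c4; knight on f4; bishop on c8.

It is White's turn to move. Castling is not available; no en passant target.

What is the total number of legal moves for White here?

White to move; king on b1.
In check: yes, from the black bishop on c2.
Legal moves: Kxc2, Kb2, Ka2, Kc1, Ka1.
Count: 5.

5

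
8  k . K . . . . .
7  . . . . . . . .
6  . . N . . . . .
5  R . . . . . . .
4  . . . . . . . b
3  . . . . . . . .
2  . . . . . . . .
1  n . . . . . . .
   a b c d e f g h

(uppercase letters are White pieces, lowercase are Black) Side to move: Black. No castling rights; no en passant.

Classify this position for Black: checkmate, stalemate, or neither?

checkmate

Black to move; black king on a8.
In check: yes, from the white rook on a5.
King squares — a7: attacked by Ra5; b7: attacked by Kc8; b8: attacked by Nc6.
Legal moves for Black: none.
In check with no legal moves → checkmate.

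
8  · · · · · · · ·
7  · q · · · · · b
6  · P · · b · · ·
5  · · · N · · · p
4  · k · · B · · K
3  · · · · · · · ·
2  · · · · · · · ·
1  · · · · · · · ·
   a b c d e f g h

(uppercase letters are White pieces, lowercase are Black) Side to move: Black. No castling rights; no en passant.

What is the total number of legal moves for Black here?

9

Black to move; king on b4.
In check: yes, from the white knight on d5.
Legal moves: Kc5, Kb5, Ka5, Kc4, Ka4, Kb3, Ka3, Qxd5, Bxd5.
Count: 9.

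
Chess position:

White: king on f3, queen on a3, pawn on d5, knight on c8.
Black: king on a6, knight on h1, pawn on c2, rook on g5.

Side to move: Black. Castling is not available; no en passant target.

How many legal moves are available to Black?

2

Black to move; king on a6.
In check: yes, from the white queen on a3.
Legal moves: Kb7, Kb5.
Count: 2.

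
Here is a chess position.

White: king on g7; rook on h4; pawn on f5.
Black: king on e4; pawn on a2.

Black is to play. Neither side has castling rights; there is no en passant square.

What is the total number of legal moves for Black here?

6

Black to move; king on e4.
In check: yes, from the white rook on h4.
Legal moves: Kxf5, Ke5, Kd5, Kf3, Ke3, Kd3.
Count: 6.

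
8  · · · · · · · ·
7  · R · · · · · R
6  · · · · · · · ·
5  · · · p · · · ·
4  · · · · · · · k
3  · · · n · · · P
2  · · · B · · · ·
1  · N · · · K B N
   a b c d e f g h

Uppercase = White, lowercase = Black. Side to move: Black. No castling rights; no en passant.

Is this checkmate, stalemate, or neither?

checkmate

Black to move; black king on h4.
In check: yes, from the white rook on h7.
King squares — g3: attacked by Nh1; h3: attacked by Rh7; g4: attacked by Ph3; g5: attacked by Bd2; h5: attacked by Rh7.
Legal moves for Black: none.
In check with no legal moves → checkmate.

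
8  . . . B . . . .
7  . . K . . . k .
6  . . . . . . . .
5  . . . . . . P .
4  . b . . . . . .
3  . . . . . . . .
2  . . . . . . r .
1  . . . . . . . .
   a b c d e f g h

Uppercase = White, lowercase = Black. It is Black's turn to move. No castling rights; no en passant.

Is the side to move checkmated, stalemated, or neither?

Black to move; black king on g7.
In check: no.
Legal moves for Black include: Kh8, Kg8, Kf8, Kh7, Kf7, Kg6, Bf8, Be7, Bd6+, Bc5, Ba5+, Bc3, Ba3, Bd2, Be1, Rxg5, Rg4, Rg3, ... (list truncated; more exist).
Black has legal moves and is not in check → neither.

neither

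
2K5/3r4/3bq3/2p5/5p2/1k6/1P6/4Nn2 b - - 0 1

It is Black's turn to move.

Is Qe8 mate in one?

After Qe8: white king on c8; in check: yes, from the black queen on e8.
King squares — b7: attacked by Rd7; c7: attacked by Bd6; d7: attacked by Qe8; b8: attacked by Bd6; d8: attacked by Rd7.
White has no legal moves → checkmate.

yes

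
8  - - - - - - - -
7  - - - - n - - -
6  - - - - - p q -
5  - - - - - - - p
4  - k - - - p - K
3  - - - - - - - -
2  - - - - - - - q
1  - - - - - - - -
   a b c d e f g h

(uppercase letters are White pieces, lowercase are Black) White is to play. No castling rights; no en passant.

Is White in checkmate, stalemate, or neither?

White to move; white king on h4.
In check: yes, from the black queen on h2.
King squares — g3: attacked by Qh2; h3: attacked by Qh2; g4: attacked by Ph5; g5: attacked by Pf6; h5: attacked by Qh2.
Legal moves for White: none.
In check with no legal moves → checkmate.

checkmate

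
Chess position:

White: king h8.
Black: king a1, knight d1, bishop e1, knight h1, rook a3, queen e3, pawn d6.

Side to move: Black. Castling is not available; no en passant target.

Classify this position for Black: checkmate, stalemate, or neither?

neither

Black to move; black king on a1.
In check: no.
Legal moves for Black include: Qe8+, Qe7, Qa7, Qh6+, Qe6, Qb6, Qg5, Qe5+, Qc5, Qf4, Qe4, Qd4+, Qh3+, Qg3, Qf3, Qd3, Qc3+, Qb3, ... (list truncated; more exist).
Black has legal moves and is not in check → neither.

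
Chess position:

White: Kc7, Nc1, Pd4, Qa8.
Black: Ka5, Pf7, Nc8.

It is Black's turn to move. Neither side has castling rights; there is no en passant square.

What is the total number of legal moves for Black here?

3

Black to move; king on a5.
In check: yes, from the white queen on a8.
Legal moves: Kb5, Kb4, Na7.
Count: 3.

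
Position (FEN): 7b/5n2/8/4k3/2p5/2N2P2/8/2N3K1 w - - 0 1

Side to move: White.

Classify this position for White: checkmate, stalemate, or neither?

White to move; white king on g1.
In check: no.
Legal moves for White: Nd5, Nb5, Ne4, Na4, N3e2, N3a2, Nd1, Nb1, Kh2, Kg2, Kf2, Kh1, Kf1, Nd3+, Nb3, N1e2, N1a2, f4+.
White has 18 legal moves and is not in check → neither.

neither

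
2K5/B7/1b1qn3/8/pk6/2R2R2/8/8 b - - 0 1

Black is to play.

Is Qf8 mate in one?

no

After Qf8: white king on c8; in check: yes, from the black queen on f8.
White has 3 legal replies: Kd7, Kb7, Rxf8.
In check but a legal move exists → not checkmate.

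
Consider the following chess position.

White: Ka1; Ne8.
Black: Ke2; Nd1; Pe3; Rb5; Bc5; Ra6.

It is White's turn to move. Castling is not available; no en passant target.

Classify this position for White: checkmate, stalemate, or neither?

White to move; white king on a1.
In check: yes, from the black rook on a6.
King squares — b1: attacked by Rb5; a2: attacked by Ra6; b2: attacked by Nd1.
Legal moves for White: none.
In check with no legal moves → checkmate.

checkmate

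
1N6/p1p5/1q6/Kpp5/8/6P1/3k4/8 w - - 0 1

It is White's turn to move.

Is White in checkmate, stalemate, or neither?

checkmate

White to move; white king on a5.
In check: yes, from the black queen on b6.
King squares — a4: attacked by Pb5; b4: attacked by Pc5; b5: attacked by Qb6; a6: attacked by Qb6; b6: attacked by Pa7.
Legal moves for White: none.
In check with no legal moves → checkmate.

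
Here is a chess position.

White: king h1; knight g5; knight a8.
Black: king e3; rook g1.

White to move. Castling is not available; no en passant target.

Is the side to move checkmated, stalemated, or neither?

White to move; white king on h1.
In check: yes, from the black rook on g1.
Legal moves for White: Kh2, Kxg1.
White is in check but has 2 legal moves → neither.

neither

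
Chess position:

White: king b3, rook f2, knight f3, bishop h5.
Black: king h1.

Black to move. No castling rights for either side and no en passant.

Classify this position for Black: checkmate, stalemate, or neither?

Black to move; black king on h1.
In check: no.
King squares — g1: attacked by Nf3; g2: attacked by Rf2; h2: attacked by Rf2.
Legal moves for Black: none.
Not in check and no legal moves → stalemate.

stalemate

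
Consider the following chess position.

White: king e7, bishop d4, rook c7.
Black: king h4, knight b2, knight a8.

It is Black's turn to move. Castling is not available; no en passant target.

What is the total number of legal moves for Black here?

11

Black to move; king on h4.
In check: no.
Legal moves: Nxc7, Nb6, Kh5, Kg5, Kg4, Kh3, Kg3, Nc4, Na4, Nd3, Nd1.
Count: 11.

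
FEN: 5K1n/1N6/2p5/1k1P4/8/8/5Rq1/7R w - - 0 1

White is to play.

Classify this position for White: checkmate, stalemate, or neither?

neither

White to move; white king on f8.
In check: no.
Legal moves for White include: Ke8, Ke7, Nd8, Nd6+, Nc5, Na5, Rf7, Rf6, Rf5, Rf4, Rf3, Rxg2, Re2, Rd2, Rc2, Rb2+, Ra2, Rff1, ... (list truncated; more exist).
White has legal moves and is not in check → neither.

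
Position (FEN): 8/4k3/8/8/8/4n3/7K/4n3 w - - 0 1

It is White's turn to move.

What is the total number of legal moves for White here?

White to move; king on h2.
In check: no.
Legal moves: Kh3, Kg3, Kh1, Kg1.
Count: 4.

4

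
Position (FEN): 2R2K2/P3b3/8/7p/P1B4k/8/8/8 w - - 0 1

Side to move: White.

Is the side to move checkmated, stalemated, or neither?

neither

White to move; white king on f8.
In check: yes, from the black bishop on e7.
Legal moves for White: Kg8, Ke8, Kg7, Kf7, Kxe7.
White is in check but has 5 legal moves → neither.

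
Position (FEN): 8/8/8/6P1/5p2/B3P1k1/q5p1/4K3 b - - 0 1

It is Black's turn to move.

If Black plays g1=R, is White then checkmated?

After g1=R: white king on e1; in check: yes, from the black rook on g1.
King squares — d1: attacked by Rg1; f1: attacked by Rg1; d2: attacked by Qa2; e2: attacked by Qa2; f2: attacked by Qa2.
White has no legal moves → checkmate.

yes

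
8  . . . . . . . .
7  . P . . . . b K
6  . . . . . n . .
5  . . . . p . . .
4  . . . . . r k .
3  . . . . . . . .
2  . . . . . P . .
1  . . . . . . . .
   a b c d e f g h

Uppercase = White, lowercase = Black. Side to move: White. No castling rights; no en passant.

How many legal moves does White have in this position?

White to move; king on h7.
In check: yes, from the black knight on f6.
Legal moves: Kxg7, Kg6.
Count: 2.

2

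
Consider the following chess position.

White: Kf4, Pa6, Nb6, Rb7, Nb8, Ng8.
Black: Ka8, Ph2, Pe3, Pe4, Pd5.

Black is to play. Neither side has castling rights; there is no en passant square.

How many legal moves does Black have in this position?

0

Black to move; king on a8.
In check: yes, from the white knight on b6.
Legal moves: none.
Count: 0.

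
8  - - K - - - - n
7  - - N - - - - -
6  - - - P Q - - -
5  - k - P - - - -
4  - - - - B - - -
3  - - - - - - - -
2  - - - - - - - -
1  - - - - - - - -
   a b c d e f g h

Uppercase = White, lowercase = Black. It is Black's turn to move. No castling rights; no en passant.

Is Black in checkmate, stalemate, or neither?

Black to move; black king on b5.
In check: yes, from the white knight on c7.
King squares — a4: available; b4: available; c4: available; a5: available; c5: available; a6: attacked by Nc7; b6: available; c6: attacked by Pd5.
Legal moves for Black: Kb6, Kc5, Ka5, Kc4, Kb4, Ka4.
Black is in check but has 6 legal moves → neither.

neither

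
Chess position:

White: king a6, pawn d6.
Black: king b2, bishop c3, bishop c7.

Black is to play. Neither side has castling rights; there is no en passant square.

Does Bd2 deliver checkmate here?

After Bd2: white king on a6; in check: no.
White is not in check, so this cannot be checkmate.

no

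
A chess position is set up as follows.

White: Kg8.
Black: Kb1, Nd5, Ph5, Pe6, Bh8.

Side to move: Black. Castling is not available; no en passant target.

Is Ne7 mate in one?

no

After Ne7: white king on g8; in check: yes, from the black knight on e7.
White has 4 legal replies: Kxh8, Kf8, Kh7, Kf7.
In check but a legal move exists → not checkmate.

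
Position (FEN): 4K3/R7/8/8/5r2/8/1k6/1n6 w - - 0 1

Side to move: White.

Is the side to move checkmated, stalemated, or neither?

neither

White to move; white king on e8.
In check: no.
Legal moves for White: Kd8, Ke7, Kd7, Ra8, Rh7, Rg7, Rf7, Re7, Rd7, Rc7, Rb7+, Ra6, Ra5, Ra4, Ra3, Ra2+, Ra1.
White has 17 legal moves and is not in check → neither.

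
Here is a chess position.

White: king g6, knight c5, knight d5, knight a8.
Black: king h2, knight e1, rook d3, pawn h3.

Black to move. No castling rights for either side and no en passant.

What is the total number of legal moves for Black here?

Black to move; king on h2.
In check: no.
Legal moves: Rxd5, Rd4, Rg3+, Rf3, Re3, Rc3, Rb3, Ra3, Rd2, Rd1, Kg3, Kg2, Kh1, Kg1, Nf3, Ng2, Nc2.
Count: 17.

17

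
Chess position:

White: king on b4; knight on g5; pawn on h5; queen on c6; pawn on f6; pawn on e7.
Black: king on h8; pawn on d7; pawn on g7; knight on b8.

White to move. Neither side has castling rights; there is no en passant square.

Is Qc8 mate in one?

After Qc8: black king on h8; in check: yes, from the white queen on c8.
King squares — g7: own pawn; h7: attacked by Ng5; g8: attacked by Qc8.
Black has no legal moves → checkmate.

yes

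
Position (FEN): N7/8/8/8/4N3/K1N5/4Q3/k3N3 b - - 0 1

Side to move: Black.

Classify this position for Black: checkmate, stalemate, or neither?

stalemate

Black to move; black king on a1.
In check: no.
King squares — b1: attacked by Nc3; a2: attacked by Qe2; b2: attacked by Qe2.
Legal moves for Black: none.
Not in check and no legal moves → stalemate.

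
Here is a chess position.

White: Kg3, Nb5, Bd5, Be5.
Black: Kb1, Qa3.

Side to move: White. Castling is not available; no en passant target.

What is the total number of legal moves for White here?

11

White to move; king on g3.
In check: yes, from the black queen on a3.
Legal moves: Kh4, Kg4, Kf4, Kh2, Kg2, Kf2, Bc3, Bf3, Bb3, Nc3+, Nxa3+.
Count: 11.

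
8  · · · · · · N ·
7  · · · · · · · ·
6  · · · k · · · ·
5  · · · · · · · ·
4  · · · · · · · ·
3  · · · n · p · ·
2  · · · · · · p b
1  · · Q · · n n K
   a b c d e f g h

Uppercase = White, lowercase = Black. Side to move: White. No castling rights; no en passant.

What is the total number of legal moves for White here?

White to move; king on h1.
In check: yes, from the black pawn on g2.
Legal moves: none.
Count: 0.

0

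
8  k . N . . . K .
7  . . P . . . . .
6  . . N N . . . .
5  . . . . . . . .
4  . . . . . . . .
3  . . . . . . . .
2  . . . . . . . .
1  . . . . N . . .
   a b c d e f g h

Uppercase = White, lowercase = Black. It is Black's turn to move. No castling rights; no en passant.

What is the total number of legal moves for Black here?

0

Black to move; king on a8.
In check: no.
Legal moves: none.
Count: 0.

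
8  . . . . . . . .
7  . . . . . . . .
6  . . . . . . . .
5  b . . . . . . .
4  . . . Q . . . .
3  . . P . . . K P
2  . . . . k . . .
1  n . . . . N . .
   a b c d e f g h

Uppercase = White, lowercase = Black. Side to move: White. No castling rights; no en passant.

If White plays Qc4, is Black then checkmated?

After Qc4: black king on e2; in check: yes, from the white queen on c4.
Black has 2 legal replies: Ke1, Kd1.
In check but a legal move exists → not checkmate.

no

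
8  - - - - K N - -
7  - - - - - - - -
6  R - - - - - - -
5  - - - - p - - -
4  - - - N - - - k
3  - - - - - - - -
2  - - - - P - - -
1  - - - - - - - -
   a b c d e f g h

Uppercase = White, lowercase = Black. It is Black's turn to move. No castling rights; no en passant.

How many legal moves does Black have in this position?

Black to move; king on h4.
In check: no.
Legal moves: Kh5, Kg5, Kg4, Kh3, Kg3, exd4, e4.
Count: 7.

7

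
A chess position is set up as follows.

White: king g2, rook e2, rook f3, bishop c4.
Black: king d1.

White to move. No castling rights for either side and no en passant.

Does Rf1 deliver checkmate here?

yes

After Rf1: black king on d1; in check: yes, from the white rook on f1.
King squares — c1: attacked by Rf1; e1: attacked by Rf1; c2: attacked by Re2; d2: attacked by Re2; e2: attacked by Bc4.
Black has no legal moves → checkmate.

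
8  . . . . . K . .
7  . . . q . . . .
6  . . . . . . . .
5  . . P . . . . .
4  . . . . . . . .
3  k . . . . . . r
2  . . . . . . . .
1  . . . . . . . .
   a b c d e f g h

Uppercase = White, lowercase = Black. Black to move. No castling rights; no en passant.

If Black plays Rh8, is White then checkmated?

yes

After Rh8: white king on f8; in check: yes, from the black rook on h8.
King squares — e7: attacked by Qd7; f7: attacked by Qd7; g7: attacked by Qd7; e8: attacked by Qd7; g8: attacked by Rh8.
White has no legal moves → checkmate.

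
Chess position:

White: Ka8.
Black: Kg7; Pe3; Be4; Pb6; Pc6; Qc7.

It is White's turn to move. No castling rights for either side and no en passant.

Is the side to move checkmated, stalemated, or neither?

White to move; white king on a8.
In check: no.
King squares — a7: attacked by Qc7; b7: attacked by Qc7; b8: attacked by Qc7.
Legal moves for White: none.
Not in check and no legal moves → stalemate.

stalemate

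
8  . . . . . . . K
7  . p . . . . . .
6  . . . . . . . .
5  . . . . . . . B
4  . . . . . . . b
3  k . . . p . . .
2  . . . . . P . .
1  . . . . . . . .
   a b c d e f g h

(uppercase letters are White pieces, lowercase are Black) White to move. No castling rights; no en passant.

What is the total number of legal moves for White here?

13

White to move; king on h8.
In check: no.
Legal moves: Kg8, Kh7, Kg7, Be8, Bf7, Bg6, Bg4, Bf3, Be2, Bd1, fxe3, f3, f4.
Count: 13.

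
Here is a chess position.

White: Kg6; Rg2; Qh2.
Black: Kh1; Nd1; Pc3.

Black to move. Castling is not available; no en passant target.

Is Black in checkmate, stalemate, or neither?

checkmate

Black to move; black king on h1.
In check: yes, from the white queen on h2.
King squares — g1: attacked by Rg2; g2: attacked by Qh2; h2: attacked by Rg2.
Legal moves for Black: none.
In check with no legal moves → checkmate.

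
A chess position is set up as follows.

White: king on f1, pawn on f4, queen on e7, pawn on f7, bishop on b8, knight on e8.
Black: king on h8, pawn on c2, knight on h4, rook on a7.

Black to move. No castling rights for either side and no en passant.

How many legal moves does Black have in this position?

Black to move; king on h8.
In check: no.
Legal moves: Kh7, Ra8, Rxe7, Rd7, Rc7, Rb7, Ra6, Ra5, Ra4, Ra3, Ra2, Ra1+, Ng6, Nf5, Nf3, Ng2, c1=Q+, c1=R+, c1=B, c1=N.
Count: 20.

20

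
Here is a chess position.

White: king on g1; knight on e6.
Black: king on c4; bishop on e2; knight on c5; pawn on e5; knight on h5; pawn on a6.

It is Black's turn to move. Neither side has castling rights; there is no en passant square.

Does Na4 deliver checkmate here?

After Na4: white king on g1; in check: no.
White is not in check, so this cannot be checkmate.

no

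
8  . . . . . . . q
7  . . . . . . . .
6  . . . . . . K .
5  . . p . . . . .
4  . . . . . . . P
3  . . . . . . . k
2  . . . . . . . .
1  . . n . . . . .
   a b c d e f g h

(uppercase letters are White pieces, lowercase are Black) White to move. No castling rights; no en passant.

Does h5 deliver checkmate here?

After h5: black king on h3; in check: no.
Black is not in check, so this cannot be checkmate.

no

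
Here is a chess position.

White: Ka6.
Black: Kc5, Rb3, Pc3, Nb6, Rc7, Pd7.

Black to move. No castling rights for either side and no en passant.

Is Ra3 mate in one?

After Ra3: white king on a6; in check: yes, from the black rook on a3.
King squares — a5: attacked by Ra3; b5: attacked by Kc5; b6: attacked by Kc5; a7: attacked by Ra3; b7: attacked by Rc7.
White has no legal moves → checkmate.

yes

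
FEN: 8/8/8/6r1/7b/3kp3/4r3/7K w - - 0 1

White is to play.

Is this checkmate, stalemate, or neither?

White to move; white king on h1.
In check: no.
King squares — g1: attacked by Rg5; g2: attacked by Re2; h2: attacked by Re2.
Legal moves for White: none.
Not in check and no legal moves → stalemate.

stalemate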